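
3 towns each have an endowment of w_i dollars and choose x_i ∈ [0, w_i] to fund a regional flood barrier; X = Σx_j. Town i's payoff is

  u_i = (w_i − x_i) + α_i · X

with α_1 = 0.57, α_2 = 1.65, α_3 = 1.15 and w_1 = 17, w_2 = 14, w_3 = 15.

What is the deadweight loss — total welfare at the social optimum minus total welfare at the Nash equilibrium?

40.29

∂u_i/∂x_i = α_i − 1, so town i contributes w_i if α_i > 1, else 0.
α_i > 1 for i ∈ {2, 3}; NE contributions (0, 14, 15), X = 29.
W^NE = Σw_i − X^NE + (Σα_i)·X^NE = 46 + 2.37·29 = 114.73.
Planner: ∂(Σu_j)/∂x_i = Σα_j − 1 = 2.37 > 0, so everyone contributes w_i; X^SO = 46, W^SO = 46 + 2.37·46 = 155.02.
Deadweight loss = 40.29.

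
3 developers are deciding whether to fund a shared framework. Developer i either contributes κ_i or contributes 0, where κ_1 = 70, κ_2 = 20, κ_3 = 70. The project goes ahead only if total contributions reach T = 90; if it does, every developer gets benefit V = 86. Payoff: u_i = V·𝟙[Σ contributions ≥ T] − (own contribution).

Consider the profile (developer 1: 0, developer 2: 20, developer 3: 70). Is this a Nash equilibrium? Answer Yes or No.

Total = 90 ≥ 90: provided.
Developer 1 (pledges 0, payoff 86): pledging 70 → total 160, payoff 16. No gain.
Developer 2 (pledges 20, payoff 66): dropping to 0 → total 70, payoff 0. No gain.
Developer 3 (pledges 70, payoff 16): dropping to 0 → total 20, payoff 0. No gain.

Yes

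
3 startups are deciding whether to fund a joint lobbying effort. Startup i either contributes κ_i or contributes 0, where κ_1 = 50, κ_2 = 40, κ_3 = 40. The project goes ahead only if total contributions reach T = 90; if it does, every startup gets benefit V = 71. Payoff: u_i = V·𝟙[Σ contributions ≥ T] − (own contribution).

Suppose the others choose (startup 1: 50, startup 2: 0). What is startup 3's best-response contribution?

40

Others' total = 50. Contributing 40 brings total to 90 ≥ 90: gain V − κ_3 = 31.
Best response: 40.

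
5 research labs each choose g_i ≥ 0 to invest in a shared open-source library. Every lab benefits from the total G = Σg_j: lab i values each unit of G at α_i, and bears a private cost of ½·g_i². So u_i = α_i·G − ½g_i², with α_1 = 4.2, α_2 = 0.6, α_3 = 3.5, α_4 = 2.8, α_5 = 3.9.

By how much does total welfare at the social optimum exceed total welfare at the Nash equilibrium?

Lab i's FOC: ∂u_i/∂g_i = α_i − g_i = 0, so g_i* = α_i.
NE contributions = (4.2, 0.6, 3.5, 2.8, 3.9); G = 15.
W^NE = (Σα)·G − ½Σα_i² = 15² − ½·53.3 = 198.35.
Planner sets g_i = Σα_j = 15 for every i, so G^SO = 5·15 = 75.
W^SO = (Σα)·G^SO − ½·5·(Σα)² = (5/2)·15² = 562.5.
Deadweight loss = W^SO − W^NE = 364.15.

364.15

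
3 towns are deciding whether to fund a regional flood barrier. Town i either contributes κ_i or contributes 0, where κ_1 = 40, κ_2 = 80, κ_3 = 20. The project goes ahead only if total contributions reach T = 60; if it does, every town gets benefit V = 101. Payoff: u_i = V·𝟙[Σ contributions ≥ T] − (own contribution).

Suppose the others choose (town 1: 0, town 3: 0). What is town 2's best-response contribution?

Others' total = 0. Contributing 80 brings total to 80 ≥ 60: gain V − κ_2 = 21.
Best response: 80.

80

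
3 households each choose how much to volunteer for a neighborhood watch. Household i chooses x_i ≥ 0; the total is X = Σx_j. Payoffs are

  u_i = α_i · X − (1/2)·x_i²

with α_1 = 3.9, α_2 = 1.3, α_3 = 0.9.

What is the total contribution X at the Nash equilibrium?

Household i's FOC: ∂u_i/∂x_i = α_i − x_i = 0, so x_i* = α_i.
NE contributions = (3.9, 1.3, 0.9); X = 6.1.

6.1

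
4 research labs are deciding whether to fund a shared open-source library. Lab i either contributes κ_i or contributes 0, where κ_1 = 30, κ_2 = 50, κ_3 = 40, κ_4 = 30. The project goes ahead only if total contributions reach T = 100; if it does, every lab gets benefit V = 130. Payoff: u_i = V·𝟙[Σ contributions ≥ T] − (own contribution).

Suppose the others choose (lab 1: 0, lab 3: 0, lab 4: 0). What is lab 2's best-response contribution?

Others' total = 0. Even contributing 50 gives 50 < 100: no benefit either way.
Best response: 0.

0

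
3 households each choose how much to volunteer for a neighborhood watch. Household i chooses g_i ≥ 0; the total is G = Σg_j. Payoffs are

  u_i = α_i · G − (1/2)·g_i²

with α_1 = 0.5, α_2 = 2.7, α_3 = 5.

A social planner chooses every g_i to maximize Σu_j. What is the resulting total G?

Planner FOC: ∂(Σu_j)/∂g_i = (Σα_j) − g_i = 0, so g_i^SO = Σα_j = 8.2 for every i; G^SO = 24.6.

24.6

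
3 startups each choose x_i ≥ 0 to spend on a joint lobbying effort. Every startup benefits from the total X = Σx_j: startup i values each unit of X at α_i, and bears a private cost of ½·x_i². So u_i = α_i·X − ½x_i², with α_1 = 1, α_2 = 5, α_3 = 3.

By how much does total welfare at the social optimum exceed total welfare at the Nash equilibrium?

58

Startup i's FOC: ∂u_i/∂x_i = α_i − x_i = 0, so x_i* = α_i.
NE contributions = (1, 5, 3); X = 9.
W^NE = (Σα)·X − ½Σα_i² = 9² − ½·35 = 63.5.
Planner sets x_i = Σα_j = 9 for every i, so X^SO = 3·9 = 27.
W^SO = (Σα)·X^SO − ½·3·(Σα)² = (3/2)·9² = 121.5.
Deadweight loss = W^SO − W^NE = 58.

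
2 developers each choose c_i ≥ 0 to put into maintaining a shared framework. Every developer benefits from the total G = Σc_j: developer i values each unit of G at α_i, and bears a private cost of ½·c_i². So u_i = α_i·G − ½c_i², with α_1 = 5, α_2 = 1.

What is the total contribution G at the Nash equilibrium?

Developer i's FOC: ∂u_i/∂c_i = α_i − c_i = 0, so c_i* = α_i.
NE contributions = (5, 1); G = 6.

6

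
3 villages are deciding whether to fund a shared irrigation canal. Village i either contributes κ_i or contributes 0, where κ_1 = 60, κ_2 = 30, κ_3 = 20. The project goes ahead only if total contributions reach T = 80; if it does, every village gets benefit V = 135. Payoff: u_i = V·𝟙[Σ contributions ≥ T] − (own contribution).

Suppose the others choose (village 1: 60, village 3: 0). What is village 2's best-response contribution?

30

Others' total = 60. Contributing 30 brings total to 90 ≥ 80: gain V − κ_2 = 105.
Best response: 30.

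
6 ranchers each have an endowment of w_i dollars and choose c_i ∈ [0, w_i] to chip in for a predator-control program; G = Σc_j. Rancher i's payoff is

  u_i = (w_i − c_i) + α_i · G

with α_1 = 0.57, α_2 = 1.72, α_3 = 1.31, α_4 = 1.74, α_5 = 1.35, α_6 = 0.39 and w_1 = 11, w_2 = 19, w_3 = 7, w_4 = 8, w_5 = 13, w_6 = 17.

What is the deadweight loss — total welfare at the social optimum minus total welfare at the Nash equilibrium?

170.24

∂u_i/∂c_i = α_i − 1, so rancher i contributes w_i if α_i > 1, else 0.
α_i > 1 for i ∈ {2, 3, 4, 5}; NE contributions (0, 19, 7, 8, 13, 0), G = 47.
W^NE = Σw_i − G^NE + (Σα_i)·G^NE = 75 + 6.08·47 = 360.76.
Planner: ∂(Σu_j)/∂c_i = Σα_j − 1 = 6.08 > 0, so everyone contributes w_i; G^SO = 75, W^SO = 75 + 6.08·75 = 531.
Deadweight loss = 170.24.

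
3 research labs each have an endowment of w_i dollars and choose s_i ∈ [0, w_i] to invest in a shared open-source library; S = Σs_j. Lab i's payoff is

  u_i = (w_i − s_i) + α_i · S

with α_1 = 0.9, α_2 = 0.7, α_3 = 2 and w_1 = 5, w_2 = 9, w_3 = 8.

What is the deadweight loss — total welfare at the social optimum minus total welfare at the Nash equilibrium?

∂u_i/∂s_i = α_i − 1, so lab i contributes w_i if α_i > 1, else 0.
α_i > 1 for i ∈ {3}; NE contributions (0, 0, 8), S = 8.
W^NE = Σw_i − S^NE + (Σα_i)·S^NE = 22 + 2.6·8 = 42.8.
Planner: ∂(Σu_j)/∂s_i = Σα_j − 1 = 2.6 > 0, so everyone contributes w_i; S^SO = 22, W^SO = 22 + 2.6·22 = 79.2.
Deadweight loss = 36.4.

36.4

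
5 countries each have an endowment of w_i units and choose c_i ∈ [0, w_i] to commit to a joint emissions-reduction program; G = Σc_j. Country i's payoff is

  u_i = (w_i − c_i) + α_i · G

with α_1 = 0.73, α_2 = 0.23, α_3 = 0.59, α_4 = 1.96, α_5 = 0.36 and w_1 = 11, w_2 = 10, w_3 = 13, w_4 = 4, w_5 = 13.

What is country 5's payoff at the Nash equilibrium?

∂u_i/∂c_i = α_i − 1, so country i contributes w_i if α_i > 1, else 0.
α_i > 1 for i ∈ {4}; NE contributions (0, 0, 0, 4, 0), G = 4.
u_5 = (13 − 0) + 0.36·4 = 14.44.

14.44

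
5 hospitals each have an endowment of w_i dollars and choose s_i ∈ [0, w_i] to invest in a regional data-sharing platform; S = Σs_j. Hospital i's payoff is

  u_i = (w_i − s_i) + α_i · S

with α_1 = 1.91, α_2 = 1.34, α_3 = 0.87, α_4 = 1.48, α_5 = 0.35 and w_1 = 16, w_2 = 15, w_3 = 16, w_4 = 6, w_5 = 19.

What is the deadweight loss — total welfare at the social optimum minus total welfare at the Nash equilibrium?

∂u_i/∂s_i = α_i − 1, so hospital i contributes w_i if α_i > 1, else 0.
α_i > 1 for i ∈ {1, 2, 4}; NE contributions (16, 15, 0, 6, 0), S = 37.
W^NE = Σw_i − S^NE + (Σα_i)·S^NE = 72 + 4.95·37 = 255.15.
Planner: ∂(Σu_j)/∂s_i = Σα_j − 1 = 4.95 > 0, so everyone contributes w_i; S^SO = 72, W^SO = 72 + 4.95·72 = 428.4.
Deadweight loss = 173.25.

173.25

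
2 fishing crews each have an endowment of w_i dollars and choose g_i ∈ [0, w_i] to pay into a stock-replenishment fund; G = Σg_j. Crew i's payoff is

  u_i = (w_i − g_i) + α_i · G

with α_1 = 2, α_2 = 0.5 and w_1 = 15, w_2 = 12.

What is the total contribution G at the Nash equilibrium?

∂u_i/∂g_i = α_i − 1, so crew i contributes w_i if α_i > 1, else 0.
α_i > 1 for i ∈ {1}; NE contributions (15, 0), G = 15.

15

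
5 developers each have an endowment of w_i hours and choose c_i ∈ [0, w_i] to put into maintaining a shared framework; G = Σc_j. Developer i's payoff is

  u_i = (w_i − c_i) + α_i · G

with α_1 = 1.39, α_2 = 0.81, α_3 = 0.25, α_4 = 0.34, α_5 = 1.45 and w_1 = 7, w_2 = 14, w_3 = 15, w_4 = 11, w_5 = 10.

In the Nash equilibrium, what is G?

∂u_i/∂c_i = α_i − 1, so developer i contributes w_i if α_i > 1, else 0.
α_i > 1 for i ∈ {1, 5}; NE contributions (7, 0, 0, 0, 10), G = 17.

17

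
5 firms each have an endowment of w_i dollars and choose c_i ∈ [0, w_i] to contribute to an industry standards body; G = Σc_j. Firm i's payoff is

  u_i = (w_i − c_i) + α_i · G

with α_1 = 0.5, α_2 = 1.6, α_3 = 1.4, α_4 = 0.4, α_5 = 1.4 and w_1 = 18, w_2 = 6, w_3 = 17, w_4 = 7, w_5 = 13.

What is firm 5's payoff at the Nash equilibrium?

∂u_i/∂c_i = α_i − 1, so firm i contributes w_i if α_i > 1, else 0.
α_i > 1 for i ∈ {2, 3, 5}; NE contributions (0, 6, 17, 0, 13), G = 36.
u_5 = (13 − 13) + 1.4·36 = 50.4.

50.4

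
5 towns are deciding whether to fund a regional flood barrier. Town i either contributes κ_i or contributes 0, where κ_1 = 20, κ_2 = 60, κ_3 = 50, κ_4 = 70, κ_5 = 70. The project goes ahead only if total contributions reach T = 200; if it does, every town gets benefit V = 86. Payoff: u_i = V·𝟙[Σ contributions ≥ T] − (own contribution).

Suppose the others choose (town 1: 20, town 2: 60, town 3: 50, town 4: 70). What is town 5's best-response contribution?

0

Others' total = 200 ≥ 200; contributing adds cost 70 for no extra benefit.
Best response: 0.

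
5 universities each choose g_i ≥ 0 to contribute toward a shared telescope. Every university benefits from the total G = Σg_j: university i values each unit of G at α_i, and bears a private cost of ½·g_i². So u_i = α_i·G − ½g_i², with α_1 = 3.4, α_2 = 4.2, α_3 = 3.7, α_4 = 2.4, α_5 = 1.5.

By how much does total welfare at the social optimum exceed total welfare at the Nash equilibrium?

University i's FOC: ∂u_i/∂g_i = α_i − g_i = 0, so g_i* = α_i.
NE contributions = (3.4, 4.2, 3.7, 2.4, 1.5); G = 15.2.
W^NE = (Σα)·G − ½Σα_i² = 15.2² − ½·50.9 = 205.59.
Planner sets g_i = Σα_j = 15.2 for every i, so G^SO = 5·15.2 = 76.
W^SO = (Σα)·G^SO − ½·5·(Σα)² = (5/2)·15.2² = 577.6.
Deadweight loss = W^SO − W^NE = 372.01.

372.01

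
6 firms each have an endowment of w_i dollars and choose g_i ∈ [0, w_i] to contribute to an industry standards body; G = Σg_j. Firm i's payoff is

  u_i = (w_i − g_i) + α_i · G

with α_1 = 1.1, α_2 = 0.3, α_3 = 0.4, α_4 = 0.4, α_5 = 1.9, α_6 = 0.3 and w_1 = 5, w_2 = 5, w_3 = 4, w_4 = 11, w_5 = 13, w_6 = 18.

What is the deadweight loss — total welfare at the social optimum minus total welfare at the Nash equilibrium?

129.2

∂u_i/∂g_i = α_i − 1, so firm i contributes w_i if α_i > 1, else 0.
α_i > 1 for i ∈ {1, 5}; NE contributions (5, 0, 0, 0, 13, 0), G = 18.
W^NE = Σw_i − G^NE + (Σα_i)·G^NE = 56 + 3.4·18 = 117.2.
Planner: ∂(Σu_j)/∂g_i = Σα_j − 1 = 3.4 > 0, so everyone contributes w_i; G^SO = 56, W^SO = 56 + 3.4·56 = 246.4.
Deadweight loss = 129.2.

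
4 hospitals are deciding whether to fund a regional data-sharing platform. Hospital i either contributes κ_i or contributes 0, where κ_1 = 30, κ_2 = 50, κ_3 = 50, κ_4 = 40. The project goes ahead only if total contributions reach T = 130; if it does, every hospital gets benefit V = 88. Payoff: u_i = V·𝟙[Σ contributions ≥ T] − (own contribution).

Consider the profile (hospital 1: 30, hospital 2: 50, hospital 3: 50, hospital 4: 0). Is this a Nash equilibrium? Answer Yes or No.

Total = 130 ≥ 130: provided.
Hospital 1 (pledges 30, payoff 58): dropping to 0 → total 100, payoff 0. No gain.
Hospital 2 (pledges 50, payoff 38): dropping to 0 → total 80, payoff 0. No gain.
Hospital 3 (pledges 50, payoff 38): dropping to 0 → total 80, payoff 0. No gain.
Hospital 4 (pledges 0, payoff 88): pledging 40 → total 170, payoff 48. No gain.

Yes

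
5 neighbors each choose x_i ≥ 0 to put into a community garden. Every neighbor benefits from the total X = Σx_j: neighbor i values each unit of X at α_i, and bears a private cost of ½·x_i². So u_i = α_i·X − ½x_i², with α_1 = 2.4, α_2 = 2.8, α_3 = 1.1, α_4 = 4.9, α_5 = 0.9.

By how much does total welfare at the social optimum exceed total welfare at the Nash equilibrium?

Neighbor i's FOC: ∂u_i/∂x_i = α_i − x_i = 0, so x_i* = α_i.
NE contributions = (2.4, 2.8, 1.1, 4.9, 0.9); X = 12.1.
W^NE = (Σα)·X − ½Σα_i² = 12.1² − ½·39.63 = 126.595.
Planner sets x_i = Σα_j = 12.1 for every i, so X^SO = 5·12.1 = 60.5.
W^SO = (Σα)·X^SO − ½·5·(Σα)² = (5/2)·12.1² = 366.025.
Deadweight loss = W^SO − W^NE = 239.43.

239.43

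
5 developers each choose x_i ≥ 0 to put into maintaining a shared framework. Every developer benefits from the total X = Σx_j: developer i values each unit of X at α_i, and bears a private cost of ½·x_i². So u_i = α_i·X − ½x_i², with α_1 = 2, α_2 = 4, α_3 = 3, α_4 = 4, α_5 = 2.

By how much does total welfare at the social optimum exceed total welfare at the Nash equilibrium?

Developer i's FOC: ∂u_i/∂x_i = α_i − x_i = 0, so x_i* = α_i.
NE contributions = (2, 4, 3, 4, 2); X = 15.
W^NE = (Σα)·X − ½Σα_i² = 15² − ½·49 = 200.5.
Planner sets x_i = Σα_j = 15 for every i, so X^SO = 5·15 = 75.
W^SO = (Σα)·X^SO − ½·5·(Σα)² = (5/2)·15² = 562.5.
Deadweight loss = W^SO − W^NE = 362.

362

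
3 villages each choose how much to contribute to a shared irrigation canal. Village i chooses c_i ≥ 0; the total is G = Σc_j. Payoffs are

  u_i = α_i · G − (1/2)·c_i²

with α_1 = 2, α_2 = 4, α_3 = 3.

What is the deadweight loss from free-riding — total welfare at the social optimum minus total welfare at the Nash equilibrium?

Village i's FOC: ∂u_i/∂c_i = α_i − c_i = 0, so c_i* = α_i.
NE contributions = (2, 4, 3); G = 9.
W^NE = (Σα)·G − ½Σα_i² = 9² − ½·29 = 66.5.
Planner sets c_i = Σα_j = 9 for every i, so G^SO = 3·9 = 27.
W^SO = (Σα)·G^SO − ½·3·(Σα)² = (3/2)·9² = 121.5.
Deadweight loss = W^SO − W^NE = 55.

55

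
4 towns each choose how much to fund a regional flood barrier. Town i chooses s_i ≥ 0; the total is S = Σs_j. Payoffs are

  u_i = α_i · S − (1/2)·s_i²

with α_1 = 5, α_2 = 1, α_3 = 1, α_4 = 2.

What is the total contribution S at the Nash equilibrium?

Town i's FOC: ∂u_i/∂s_i = α_i − s_i = 0, so s_i* = α_i.
NE contributions = (5, 1, 1, 2); S = 9.

9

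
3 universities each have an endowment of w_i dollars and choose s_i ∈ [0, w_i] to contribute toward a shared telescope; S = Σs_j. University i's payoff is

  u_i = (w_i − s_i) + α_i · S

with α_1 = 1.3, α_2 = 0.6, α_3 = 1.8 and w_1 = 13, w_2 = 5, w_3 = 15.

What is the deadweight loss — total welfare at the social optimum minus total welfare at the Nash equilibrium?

∂u_i/∂s_i = α_i − 1, so university i contributes w_i if α_i > 1, else 0.
α_i > 1 for i ∈ {1, 3}; NE contributions (13, 0, 15), S = 28.
W^NE = Σw_i − S^NE + (Σα_i)·S^NE = 33 + 2.7·28 = 108.6.
Planner: ∂(Σu_j)/∂s_i = Σα_j − 1 = 2.7 > 0, so everyone contributes w_i; S^SO = 33, W^SO = 33 + 2.7·33 = 122.1.
Deadweight loss = 13.5.

13.5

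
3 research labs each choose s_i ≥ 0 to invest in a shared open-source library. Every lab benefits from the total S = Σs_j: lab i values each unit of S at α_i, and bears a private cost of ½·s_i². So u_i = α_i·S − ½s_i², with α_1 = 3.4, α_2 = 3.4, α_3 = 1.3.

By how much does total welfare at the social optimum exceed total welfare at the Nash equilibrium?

45.21

Lab i's FOC: ∂u_i/∂s_i = α_i − s_i = 0, so s_i* = α_i.
NE contributions = (3.4, 3.4, 1.3); S = 8.1.
W^NE = (Σα)·S − ½Σα_i² = 8.1² − ½·24.81 = 53.205.
Planner sets s_i = Σα_j = 8.1 for every i, so S^SO = 3·8.1 = 24.3.
W^SO = (Σα)·S^SO − ½·3·(Σα)² = (3/2)·8.1² = 98.415.
Deadweight loss = W^SO − W^NE = 45.21.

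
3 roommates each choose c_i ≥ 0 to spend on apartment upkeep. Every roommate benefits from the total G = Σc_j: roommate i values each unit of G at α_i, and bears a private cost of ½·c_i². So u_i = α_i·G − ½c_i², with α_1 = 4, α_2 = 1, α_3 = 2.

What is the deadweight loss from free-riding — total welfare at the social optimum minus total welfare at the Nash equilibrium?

Roommate i's FOC: ∂u_i/∂c_i = α_i − c_i = 0, so c_i* = α_i.
NE contributions = (4, 1, 2); G = 7.
W^NE = (Σα)·G − ½Σα_i² = 7² − ½·21 = 38.5.
Planner sets c_i = Σα_j = 7 for every i, so G^SO = 3·7 = 21.
W^SO = (Σα)·G^SO − ½·3·(Σα)² = (3/2)·7² = 73.5.
Deadweight loss = W^SO − W^NE = 35.

35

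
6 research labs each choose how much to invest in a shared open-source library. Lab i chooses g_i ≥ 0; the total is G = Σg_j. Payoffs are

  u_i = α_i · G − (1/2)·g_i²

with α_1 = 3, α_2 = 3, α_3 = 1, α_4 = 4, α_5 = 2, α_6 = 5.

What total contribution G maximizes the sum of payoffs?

Planner FOC: ∂(Σu_j)/∂g_i = (Σα_j) − g_i = 0, so g_i^SO = Σα_j = 18 for every i; G^SO = 108.

108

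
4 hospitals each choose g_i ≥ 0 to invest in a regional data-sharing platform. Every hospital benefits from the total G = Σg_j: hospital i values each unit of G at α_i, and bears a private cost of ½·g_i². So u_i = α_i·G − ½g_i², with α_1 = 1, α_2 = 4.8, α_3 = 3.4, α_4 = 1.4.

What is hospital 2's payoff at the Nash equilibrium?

Hospital i's FOC: ∂u_i/∂g_i = α_i − g_i = 0, so g_i* = α_i.
NE contributions = (1, 4.8, 3.4, 1.4); G = 10.6.
u_2 = α_2·G − ½·(g_2)² = 4.8·10.6 − ½·4.8² = 39.36.

39.36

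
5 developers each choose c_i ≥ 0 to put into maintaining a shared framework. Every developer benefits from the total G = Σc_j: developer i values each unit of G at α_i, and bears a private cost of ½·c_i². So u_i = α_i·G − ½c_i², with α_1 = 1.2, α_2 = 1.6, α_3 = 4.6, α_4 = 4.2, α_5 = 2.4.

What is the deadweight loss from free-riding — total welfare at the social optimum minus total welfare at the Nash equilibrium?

Developer i's FOC: ∂u_i/∂c_i = α_i − c_i = 0, so c_i* = α_i.
NE contributions = (1.2, 1.6, 4.6, 4.2, 2.4); G = 14.
W^NE = (Σα)·G − ½Σα_i² = 14² − ½·48.56 = 171.72.
Planner sets c_i = Σα_j = 14 for every i, so G^SO = 5·14 = 70.
W^SO = (Σα)·G^SO − ½·5·(Σα)² = (5/2)·14² = 490.
Deadweight loss = W^SO − W^NE = 318.28.

318.28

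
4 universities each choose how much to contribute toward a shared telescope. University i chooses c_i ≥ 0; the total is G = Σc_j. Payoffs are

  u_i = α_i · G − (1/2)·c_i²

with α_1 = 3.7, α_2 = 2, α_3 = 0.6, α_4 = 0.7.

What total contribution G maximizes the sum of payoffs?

Planner FOC: ∂(Σu_j)/∂c_i = (Σα_j) − c_i = 0, so c_i^SO = Σα_j = 7 for every i; G^SO = 28.

28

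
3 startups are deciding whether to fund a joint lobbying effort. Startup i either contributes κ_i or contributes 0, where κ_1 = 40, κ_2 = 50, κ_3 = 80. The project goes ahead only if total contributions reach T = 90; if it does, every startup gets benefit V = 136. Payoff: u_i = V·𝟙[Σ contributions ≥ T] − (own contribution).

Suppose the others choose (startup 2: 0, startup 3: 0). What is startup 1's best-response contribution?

Others' total = 0. Even contributing 40 gives 40 < 90: no benefit either way.
Best response: 0.

0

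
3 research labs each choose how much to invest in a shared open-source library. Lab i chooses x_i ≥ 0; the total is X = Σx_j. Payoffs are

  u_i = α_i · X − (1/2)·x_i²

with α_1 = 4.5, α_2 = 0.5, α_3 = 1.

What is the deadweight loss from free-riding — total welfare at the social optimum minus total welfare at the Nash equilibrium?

Lab i's FOC: ∂u_i/∂x_i = α_i − x_i = 0, so x_i* = α_i.
NE contributions = (4.5, 0.5, 1); X = 6.
W^NE = (Σα)·X − ½Σα_i² = 6² − ½·21.5 = 25.25.
Planner sets x_i = Σα_j = 6 for every i, so X^SO = 3·6 = 18.
W^SO = (Σα)·X^SO − ½·3·(Σα)² = (3/2)·6² = 54.
Deadweight loss = W^SO − W^NE = 28.75.

28.75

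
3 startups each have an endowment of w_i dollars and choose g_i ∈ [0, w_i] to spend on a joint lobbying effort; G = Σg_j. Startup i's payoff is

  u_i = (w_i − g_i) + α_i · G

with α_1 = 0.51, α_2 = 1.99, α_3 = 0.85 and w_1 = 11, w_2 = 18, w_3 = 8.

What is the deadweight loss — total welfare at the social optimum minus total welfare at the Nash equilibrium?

∂u_i/∂g_i = α_i − 1, so startup i contributes w_i if α_i > 1, else 0.
α_i > 1 for i ∈ {2}; NE contributions (0, 18, 0), G = 18.
W^NE = Σw_i − G^NE + (Σα_i)·G^NE = 37 + 2.35·18 = 79.3.
Planner: ∂(Σu_j)/∂g_i = Σα_j − 1 = 2.35 > 0, so everyone contributes w_i; G^SO = 37, W^SO = 37 + 2.35·37 = 123.95.
Deadweight loss = 44.65.

44.65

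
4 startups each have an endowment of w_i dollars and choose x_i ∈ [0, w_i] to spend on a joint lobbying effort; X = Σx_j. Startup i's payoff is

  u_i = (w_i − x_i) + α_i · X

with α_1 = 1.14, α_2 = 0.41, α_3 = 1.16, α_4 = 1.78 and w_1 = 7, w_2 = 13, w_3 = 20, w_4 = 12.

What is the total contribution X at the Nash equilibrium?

∂u_i/∂x_i = α_i − 1, so startup i contributes w_i if α_i > 1, else 0.
α_i > 1 for i ∈ {1, 3, 4}; NE contributions (7, 0, 20, 12), X = 39.

39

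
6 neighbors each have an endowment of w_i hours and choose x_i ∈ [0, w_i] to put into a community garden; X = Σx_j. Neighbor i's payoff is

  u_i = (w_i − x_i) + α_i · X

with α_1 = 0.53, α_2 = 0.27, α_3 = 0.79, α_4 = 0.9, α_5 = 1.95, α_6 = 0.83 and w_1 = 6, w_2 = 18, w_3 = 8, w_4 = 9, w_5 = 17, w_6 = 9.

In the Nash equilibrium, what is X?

17

∂u_i/∂x_i = α_i − 1, so neighbor i contributes w_i if α_i > 1, else 0.
α_i > 1 for i ∈ {5}; NE contributions (0, 0, 0, 0, 17, 0), X = 17.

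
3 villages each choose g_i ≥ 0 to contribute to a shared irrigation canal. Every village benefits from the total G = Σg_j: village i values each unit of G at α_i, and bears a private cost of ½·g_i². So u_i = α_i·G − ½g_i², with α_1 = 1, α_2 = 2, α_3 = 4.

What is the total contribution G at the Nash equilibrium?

Village i's FOC: ∂u_i/∂g_i = α_i − g_i = 0, so g_i* = α_i.
NE contributions = (1, 2, 4); G = 7.

7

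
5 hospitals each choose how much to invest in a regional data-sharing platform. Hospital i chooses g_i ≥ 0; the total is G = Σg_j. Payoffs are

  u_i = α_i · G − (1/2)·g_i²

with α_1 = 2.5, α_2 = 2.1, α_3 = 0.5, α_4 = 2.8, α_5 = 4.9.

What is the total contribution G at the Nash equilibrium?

Hospital i's FOC: ∂u_i/∂g_i = α_i − g_i = 0, so g_i* = α_i.
NE contributions = (2.5, 2.1, 0.5, 2.8, 4.9); G = 12.8.

12.8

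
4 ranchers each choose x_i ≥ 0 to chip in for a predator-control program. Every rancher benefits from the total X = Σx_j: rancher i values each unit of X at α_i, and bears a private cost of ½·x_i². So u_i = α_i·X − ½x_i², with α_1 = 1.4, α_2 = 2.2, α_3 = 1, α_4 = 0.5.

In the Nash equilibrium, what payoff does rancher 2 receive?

8.8

Rancher i's FOC: ∂u_i/∂x_i = α_i − x_i = 0, so x_i* = α_i.
NE contributions = (1.4, 2.2, 1, 0.5); X = 5.1.
u_2 = α_2·X − ½·(x_2)² = 2.2·5.1 − ½·2.2² = 8.8.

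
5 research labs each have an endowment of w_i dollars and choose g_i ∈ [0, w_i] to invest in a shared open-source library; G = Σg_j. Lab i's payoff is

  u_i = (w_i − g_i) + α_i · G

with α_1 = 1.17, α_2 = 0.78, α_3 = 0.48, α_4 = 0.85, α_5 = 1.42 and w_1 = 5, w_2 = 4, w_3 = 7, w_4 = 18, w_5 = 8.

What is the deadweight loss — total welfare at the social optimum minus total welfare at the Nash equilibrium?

∂u_i/∂g_i = α_i − 1, so lab i contributes w_i if α_i > 1, else 0.
α_i > 1 for i ∈ {1, 5}; NE contributions (5, 0, 0, 0, 8), G = 13.
W^NE = Σw_i − G^NE + (Σα_i)·G^NE = 42 + 3.7·13 = 90.1.
Planner: ∂(Σu_j)/∂g_i = Σα_j − 1 = 3.7 > 0, so everyone contributes w_i; G^SO = 42, W^SO = 42 + 3.7·42 = 197.4.
Deadweight loss = 107.3.

107.3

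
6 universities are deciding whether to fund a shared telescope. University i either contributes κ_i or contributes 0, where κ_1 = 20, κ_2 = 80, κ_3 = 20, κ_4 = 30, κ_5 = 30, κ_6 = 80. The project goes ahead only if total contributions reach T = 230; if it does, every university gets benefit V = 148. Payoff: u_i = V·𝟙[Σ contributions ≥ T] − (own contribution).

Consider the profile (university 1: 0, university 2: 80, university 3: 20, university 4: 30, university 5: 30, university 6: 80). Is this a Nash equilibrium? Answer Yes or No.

Total = 240 ≥ 230: provided.
University 1 (pledges 0, payoff 148): pledging 20 → total 260, payoff 128. No gain.
University 2 (pledges 80, payoff 68): dropping to 0 → total 160, payoff 0. No gain.
University 3 (pledges 20, payoff 128): dropping to 0 → total 220, payoff 0. No gain.
University 4 (pledges 30, payoff 118): dropping to 0 → total 210, payoff 0. No gain.
University 5 (pledges 30, payoff 118): dropping to 0 → total 210, payoff 0. No gain.
University 6 (pledges 80, payoff 68): dropping to 0 → total 160, payoff 0. No gain.

Yes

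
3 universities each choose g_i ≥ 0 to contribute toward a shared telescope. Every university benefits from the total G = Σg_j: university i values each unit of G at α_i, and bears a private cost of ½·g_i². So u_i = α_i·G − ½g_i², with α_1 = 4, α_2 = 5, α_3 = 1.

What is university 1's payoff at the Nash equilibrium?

32

University i's FOC: ∂u_i/∂g_i = α_i − g_i = 0, so g_i* = α_i.
NE contributions = (4, 5, 1); G = 10.
u_1 = α_1·G − ½·(g_1)² = 4·10 − ½·4² = 32.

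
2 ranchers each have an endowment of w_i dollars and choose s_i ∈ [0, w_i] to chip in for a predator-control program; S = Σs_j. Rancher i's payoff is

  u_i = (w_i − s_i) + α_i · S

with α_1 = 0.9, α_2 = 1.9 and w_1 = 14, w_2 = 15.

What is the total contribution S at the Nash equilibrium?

∂u_i/∂s_i = α_i − 1, so rancher i contributes w_i if α_i > 1, else 0.
α_i > 1 for i ∈ {2}; NE contributions (0, 15), S = 15.

15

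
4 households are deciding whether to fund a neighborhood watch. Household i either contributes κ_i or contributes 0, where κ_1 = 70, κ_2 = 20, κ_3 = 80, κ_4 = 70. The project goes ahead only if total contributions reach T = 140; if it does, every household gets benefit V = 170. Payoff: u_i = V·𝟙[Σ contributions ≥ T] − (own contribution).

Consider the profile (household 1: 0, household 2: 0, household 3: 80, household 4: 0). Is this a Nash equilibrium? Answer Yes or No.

Total = 80 < 140: not provided.
Household 1 (pledges 0, payoff 0): pledging 70 → total 150, payoff 100. Profitable deviation.

No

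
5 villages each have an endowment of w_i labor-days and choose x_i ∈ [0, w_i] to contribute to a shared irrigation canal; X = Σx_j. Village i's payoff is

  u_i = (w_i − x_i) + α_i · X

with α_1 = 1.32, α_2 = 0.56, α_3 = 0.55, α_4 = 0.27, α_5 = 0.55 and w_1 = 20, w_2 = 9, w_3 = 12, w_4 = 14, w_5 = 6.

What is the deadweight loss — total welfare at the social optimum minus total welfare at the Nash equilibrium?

92.25

∂u_i/∂x_i = α_i − 1, so village i contributes w_i if α_i > 1, else 0.
α_i > 1 for i ∈ {1}; NE contributions (20, 0, 0, 0, 0), X = 20.
W^NE = Σw_i − X^NE + (Σα_i)·X^NE = 61 + 2.25·20 = 106.
Planner: ∂(Σu_j)/∂x_i = Σα_j − 1 = 2.25 > 0, so everyone contributes w_i; X^SO = 61, W^SO = 61 + 2.25·61 = 198.25.
Deadweight loss = 92.25.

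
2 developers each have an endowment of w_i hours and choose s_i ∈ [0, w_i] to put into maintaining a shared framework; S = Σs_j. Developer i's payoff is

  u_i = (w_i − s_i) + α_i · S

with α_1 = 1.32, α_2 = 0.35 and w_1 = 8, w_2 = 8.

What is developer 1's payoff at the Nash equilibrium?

10.56

∂u_i/∂s_i = α_i − 1, so developer i contributes w_i if α_i > 1, else 0.
α_i > 1 for i ∈ {1}; NE contributions (8, 0), S = 8.
u_1 = (8 − 8) + 1.32·8 = 10.56.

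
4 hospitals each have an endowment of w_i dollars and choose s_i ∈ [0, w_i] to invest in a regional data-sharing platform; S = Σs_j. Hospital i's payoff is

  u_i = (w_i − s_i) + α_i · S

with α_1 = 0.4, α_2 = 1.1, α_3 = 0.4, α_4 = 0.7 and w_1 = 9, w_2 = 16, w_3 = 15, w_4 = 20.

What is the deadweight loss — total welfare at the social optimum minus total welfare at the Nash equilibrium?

70.4

∂u_i/∂s_i = α_i − 1, so hospital i contributes w_i if α_i > 1, else 0.
α_i > 1 for i ∈ {2}; NE contributions (0, 16, 0, 0), S = 16.
W^NE = Σw_i − S^NE + (Σα_i)·S^NE = 60 + 1.6·16 = 85.6.
Planner: ∂(Σu_j)/∂s_i = Σα_j − 1 = 1.6 > 0, so everyone contributes w_i; S^SO = 60, W^SO = 60 + 1.6·60 = 156.
Deadweight loss = 70.4.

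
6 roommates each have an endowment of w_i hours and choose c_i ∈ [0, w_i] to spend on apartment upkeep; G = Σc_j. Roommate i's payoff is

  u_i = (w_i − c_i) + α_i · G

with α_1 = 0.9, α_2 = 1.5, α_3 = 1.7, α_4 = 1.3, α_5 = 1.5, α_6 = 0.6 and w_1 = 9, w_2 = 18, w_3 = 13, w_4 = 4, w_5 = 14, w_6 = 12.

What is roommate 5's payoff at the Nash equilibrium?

∂u_i/∂c_i = α_i − 1, so roommate i contributes w_i if α_i > 1, else 0.
α_i > 1 for i ∈ {2, 3, 4, 5}; NE contributions (0, 18, 13, 4, 14, 0), G = 49.
u_5 = (14 − 14) + 1.5·49 = 73.5.

73.5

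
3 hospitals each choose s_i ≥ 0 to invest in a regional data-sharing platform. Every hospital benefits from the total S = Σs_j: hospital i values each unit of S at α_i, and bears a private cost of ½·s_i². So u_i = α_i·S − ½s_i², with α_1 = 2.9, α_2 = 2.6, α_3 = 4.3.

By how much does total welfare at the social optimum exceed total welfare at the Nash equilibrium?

64.85

Hospital i's FOC: ∂u_i/∂s_i = α_i − s_i = 0, so s_i* = α_i.
NE contributions = (2.9, 2.6, 4.3); S = 9.8.
W^NE = (Σα)·S − ½Σα_i² = 9.8² − ½·33.66 = 79.21.
Planner sets s_i = Σα_j = 9.8 for every i, so S^SO = 3·9.8 = 29.4.
W^SO = (Σα)·S^SO − ½·3·(Σα)² = (3/2)·9.8² = 144.06.
Deadweight loss = W^SO − W^NE = 64.85.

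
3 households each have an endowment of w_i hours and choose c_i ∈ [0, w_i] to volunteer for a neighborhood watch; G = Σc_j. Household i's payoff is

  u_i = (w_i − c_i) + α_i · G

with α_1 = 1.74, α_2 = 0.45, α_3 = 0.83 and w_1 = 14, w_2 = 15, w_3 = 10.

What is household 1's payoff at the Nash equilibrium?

24.36

∂u_i/∂c_i = α_i − 1, so household i contributes w_i if α_i > 1, else 0.
α_i > 1 for i ∈ {1}; NE contributions (14, 0, 0), G = 14.
u_1 = (14 − 14) + 1.74·14 = 24.36.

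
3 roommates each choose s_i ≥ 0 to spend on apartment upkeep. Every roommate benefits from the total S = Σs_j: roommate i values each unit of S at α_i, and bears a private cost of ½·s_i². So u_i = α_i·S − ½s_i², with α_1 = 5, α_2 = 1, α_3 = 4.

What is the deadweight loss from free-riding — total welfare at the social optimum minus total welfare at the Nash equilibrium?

Roommate i's FOC: ∂u_i/∂s_i = α_i − s_i = 0, so s_i* = α_i.
NE contributions = (5, 1, 4); S = 10.
W^NE = (Σα)·S − ½Σα_i² = 10² − ½·42 = 79.
Planner sets s_i = Σα_j = 10 for every i, so S^SO = 3·10 = 30.
W^SO = (Σα)·S^SO − ½·3·(Σα)² = (3/2)·10² = 150.
Deadweight loss = W^SO − W^NE = 71.

71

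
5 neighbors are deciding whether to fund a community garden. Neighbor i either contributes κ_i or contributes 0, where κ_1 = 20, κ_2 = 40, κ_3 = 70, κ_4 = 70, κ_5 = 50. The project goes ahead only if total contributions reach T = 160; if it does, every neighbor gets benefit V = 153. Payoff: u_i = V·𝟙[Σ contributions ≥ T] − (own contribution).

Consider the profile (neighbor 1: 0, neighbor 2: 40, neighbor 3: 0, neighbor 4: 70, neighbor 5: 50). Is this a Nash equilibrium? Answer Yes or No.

Yes

Total = 160 ≥ 160: provided.
Neighbor 1 (pledges 0, payoff 153): pledging 20 → total 180, payoff 133. No gain.
Neighbor 2 (pledges 40, payoff 113): dropping to 0 → total 120, payoff 0. No gain.
Neighbor 3 (pledges 0, payoff 153): pledging 70 → total 230, payoff 83. No gain.
Neighbor 4 (pledges 70, payoff 83): dropping to 0 → total 90, payoff 0. No gain.
Neighbor 5 (pledges 50, payoff 103): dropping to 0 → total 110, payoff 0. No gain.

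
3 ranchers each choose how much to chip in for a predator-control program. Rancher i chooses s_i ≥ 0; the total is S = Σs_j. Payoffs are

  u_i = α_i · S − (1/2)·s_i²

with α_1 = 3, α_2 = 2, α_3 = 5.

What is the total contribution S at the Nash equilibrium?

Rancher i's FOC: ∂u_i/∂s_i = α_i − s_i = 0, so s_i* = α_i.
NE contributions = (3, 2, 5); S = 10.

10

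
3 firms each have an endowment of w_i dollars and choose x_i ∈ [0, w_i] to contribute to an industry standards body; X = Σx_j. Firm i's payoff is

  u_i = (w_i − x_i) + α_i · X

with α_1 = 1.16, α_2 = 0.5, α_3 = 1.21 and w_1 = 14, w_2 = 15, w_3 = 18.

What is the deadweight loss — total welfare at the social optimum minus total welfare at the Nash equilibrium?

28.05

∂u_i/∂x_i = α_i − 1, so firm i contributes w_i if α_i > 1, else 0.
α_i > 1 for i ∈ {1, 3}; NE contributions (14, 0, 18), X = 32.
W^NE = Σw_i − X^NE + (Σα_i)·X^NE = 47 + 1.87·32 = 106.84.
Planner: ∂(Σu_j)/∂x_i = Σα_j − 1 = 1.87 > 0, so everyone contributes w_i; X^SO = 47, W^SO = 47 + 1.87·47 = 134.89.
Deadweight loss = 28.05.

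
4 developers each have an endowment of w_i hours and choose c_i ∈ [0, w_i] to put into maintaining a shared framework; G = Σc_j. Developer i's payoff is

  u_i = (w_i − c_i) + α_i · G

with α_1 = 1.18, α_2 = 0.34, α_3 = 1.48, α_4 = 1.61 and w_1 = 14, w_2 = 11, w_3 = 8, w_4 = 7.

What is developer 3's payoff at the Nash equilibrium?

∂u_i/∂c_i = α_i − 1, so developer i contributes w_i if α_i > 1, else 0.
α_i > 1 for i ∈ {1, 3, 4}; NE contributions (14, 0, 8, 7), G = 29.
u_3 = (8 − 8) + 1.48·29 = 42.92.

42.92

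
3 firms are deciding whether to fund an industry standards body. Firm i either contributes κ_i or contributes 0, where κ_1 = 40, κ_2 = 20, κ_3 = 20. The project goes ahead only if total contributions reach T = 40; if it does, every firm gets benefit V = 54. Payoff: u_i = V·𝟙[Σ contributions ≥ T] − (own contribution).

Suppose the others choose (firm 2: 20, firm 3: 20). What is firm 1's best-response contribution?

Others' total = 40 ≥ 40; contributing adds cost 40 for no extra benefit.
Best response: 0.

0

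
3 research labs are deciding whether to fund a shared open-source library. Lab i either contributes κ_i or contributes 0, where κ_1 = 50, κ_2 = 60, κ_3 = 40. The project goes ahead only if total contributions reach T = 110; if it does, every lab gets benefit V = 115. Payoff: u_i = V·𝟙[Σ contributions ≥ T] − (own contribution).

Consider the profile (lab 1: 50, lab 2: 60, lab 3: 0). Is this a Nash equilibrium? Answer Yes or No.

Yes

Total = 110 ≥ 110: provided.
Lab 1 (pledges 50, payoff 65): dropping to 0 → total 60, payoff 0. No gain.
Lab 2 (pledges 60, payoff 55): dropping to 0 → total 50, payoff 0. No gain.
Lab 3 (pledges 0, payoff 115): pledging 40 → total 150, payoff 75. No gain.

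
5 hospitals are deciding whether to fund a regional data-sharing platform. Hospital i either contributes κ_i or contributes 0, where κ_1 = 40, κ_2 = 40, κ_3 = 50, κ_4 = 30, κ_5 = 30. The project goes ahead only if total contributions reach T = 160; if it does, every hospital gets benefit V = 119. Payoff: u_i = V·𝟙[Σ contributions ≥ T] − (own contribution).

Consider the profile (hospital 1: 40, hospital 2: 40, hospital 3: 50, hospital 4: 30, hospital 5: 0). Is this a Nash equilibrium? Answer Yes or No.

Yes

Total = 160 ≥ 160: provided.
Hospital 1 (pledges 40, payoff 79): dropping to 0 → total 120, payoff 0. No gain.
Hospital 2 (pledges 40, payoff 79): dropping to 0 → total 120, payoff 0. No gain.
Hospital 3 (pledges 50, payoff 69): dropping to 0 → total 110, payoff 0. No gain.
Hospital 4 (pledges 30, payoff 89): dropping to 0 → total 130, payoff 0. No gain.
Hospital 5 (pledges 0, payoff 119): pledging 30 → total 190, payoff 89. No gain.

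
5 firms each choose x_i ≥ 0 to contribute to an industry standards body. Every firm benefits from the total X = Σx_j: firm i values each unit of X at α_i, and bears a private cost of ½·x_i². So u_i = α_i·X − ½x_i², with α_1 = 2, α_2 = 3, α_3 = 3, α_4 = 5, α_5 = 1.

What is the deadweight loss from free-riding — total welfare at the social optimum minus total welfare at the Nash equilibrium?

318

Firm i's FOC: ∂u_i/∂x_i = α_i − x_i = 0, so x_i* = α_i.
NE contributions = (2, 3, 3, 5, 1); X = 14.
W^NE = (Σα)·X − ½Σα_i² = 14² − ½·48 = 172.
Planner sets x_i = Σα_j = 14 for every i, so X^SO = 5·14 = 70.
W^SO = (Σα)·X^SO − ½·5·(Σα)² = (5/2)·14² = 490.
Deadweight loss = W^SO − W^NE = 318.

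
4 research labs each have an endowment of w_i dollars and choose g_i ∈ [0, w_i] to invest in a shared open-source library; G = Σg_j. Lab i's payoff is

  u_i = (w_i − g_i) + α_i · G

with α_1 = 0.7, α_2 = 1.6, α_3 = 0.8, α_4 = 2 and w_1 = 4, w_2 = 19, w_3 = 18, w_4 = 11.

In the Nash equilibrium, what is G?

∂u_i/∂g_i = α_i − 1, so lab i contributes w_i if α_i > 1, else 0.
α_i > 1 for i ∈ {2, 4}; NE contributions (0, 19, 0, 11), G = 30.

30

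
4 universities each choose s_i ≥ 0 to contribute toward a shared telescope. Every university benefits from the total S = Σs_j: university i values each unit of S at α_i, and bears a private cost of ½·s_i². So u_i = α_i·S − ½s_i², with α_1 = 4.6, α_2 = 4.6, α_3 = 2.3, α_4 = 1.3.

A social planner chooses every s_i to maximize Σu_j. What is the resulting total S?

Planner FOC: ∂(Σu_j)/∂s_i = (Σα_j) − s_i = 0, so s_i^SO = Σα_j = 12.8 for every i; S^SO = 51.2.

51.2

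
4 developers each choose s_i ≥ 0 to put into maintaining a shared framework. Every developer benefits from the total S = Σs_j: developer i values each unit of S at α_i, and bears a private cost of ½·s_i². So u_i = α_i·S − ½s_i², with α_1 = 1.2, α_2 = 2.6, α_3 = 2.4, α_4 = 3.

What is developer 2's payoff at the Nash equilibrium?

Developer i's FOC: ∂u_i/∂s_i = α_i − s_i = 0, so s_i* = α_i.
NE contributions = (1.2, 2.6, 2.4, 3); S = 9.2.
u_2 = α_2·S − ½·(s_2)² = 2.6·9.2 − ½·2.6² = 20.54.

20.54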